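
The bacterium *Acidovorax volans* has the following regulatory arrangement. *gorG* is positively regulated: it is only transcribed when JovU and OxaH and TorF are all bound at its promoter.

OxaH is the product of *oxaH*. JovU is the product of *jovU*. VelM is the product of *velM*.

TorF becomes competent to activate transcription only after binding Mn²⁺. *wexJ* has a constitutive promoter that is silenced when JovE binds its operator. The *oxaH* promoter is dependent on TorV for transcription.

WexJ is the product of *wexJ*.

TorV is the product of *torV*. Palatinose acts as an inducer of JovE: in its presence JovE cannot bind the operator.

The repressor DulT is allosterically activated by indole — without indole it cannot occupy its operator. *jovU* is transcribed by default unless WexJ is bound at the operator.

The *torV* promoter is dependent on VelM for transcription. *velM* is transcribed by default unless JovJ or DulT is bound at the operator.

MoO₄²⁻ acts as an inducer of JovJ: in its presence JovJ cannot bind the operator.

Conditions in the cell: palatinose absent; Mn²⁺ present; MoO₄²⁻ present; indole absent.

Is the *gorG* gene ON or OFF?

Palatinose is absent, so JovE is active.
With repressor JovE bound, *wexJ* is not transcribed.
So WexJ is not produced.
With no repressor bound, *jovU* is transcribed.
So JovU is produced and active.
MoO₄²⁻ is present, so JovJ is inactive.
Indole is absent, so DulT is inactive.
With no repressor bound, *velM* is transcribed.
So VelM is produced and active.
No repressor is bound and VelM is active, so *torV* is transcribed.
So TorV is produced and active.
No repressor is bound and TorV is active, so *oxaH* is transcribed.
So OxaH is produced and active.
Mn²⁺ is present, so TorF is active.
No repressor is bound and JovU and OxaH and TorF are active, so *gorG* is transcribed.

ON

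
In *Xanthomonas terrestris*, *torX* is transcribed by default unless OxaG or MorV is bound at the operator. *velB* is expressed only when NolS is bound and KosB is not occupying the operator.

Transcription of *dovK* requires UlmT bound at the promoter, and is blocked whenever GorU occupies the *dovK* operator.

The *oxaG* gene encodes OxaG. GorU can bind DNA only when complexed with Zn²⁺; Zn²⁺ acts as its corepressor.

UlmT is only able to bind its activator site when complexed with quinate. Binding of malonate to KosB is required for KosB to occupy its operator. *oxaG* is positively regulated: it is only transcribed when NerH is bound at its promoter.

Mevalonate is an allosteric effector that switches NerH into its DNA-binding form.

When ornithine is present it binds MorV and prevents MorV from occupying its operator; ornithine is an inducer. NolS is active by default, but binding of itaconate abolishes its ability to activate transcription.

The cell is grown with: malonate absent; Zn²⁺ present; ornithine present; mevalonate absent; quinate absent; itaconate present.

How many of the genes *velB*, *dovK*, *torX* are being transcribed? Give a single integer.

Itaconate is present, so NolS is inactive.
Malonate is absent, so KosB is inactive.
Required activator NolS is absent, so *velB* is not transcribed.
→ *velB* is OFF.
Quinate is absent, so UlmT is inactive.
Zn²⁺ is present, so GorU is active.
With repressor GorU bound, *dovK* is not transcribed.
→ *dovK* is OFF.
Mevalonate is absent, so NerH is inactive.
Required activator NerH is absent, so *oxaG* is not transcribed.
So OxaG is not produced.
Ornithine is present, so MorV is inactive.
With no repressor bound, *torX* is transcribed.
→ *torX* is ON.
1 of the 3 genes is transcribed.

1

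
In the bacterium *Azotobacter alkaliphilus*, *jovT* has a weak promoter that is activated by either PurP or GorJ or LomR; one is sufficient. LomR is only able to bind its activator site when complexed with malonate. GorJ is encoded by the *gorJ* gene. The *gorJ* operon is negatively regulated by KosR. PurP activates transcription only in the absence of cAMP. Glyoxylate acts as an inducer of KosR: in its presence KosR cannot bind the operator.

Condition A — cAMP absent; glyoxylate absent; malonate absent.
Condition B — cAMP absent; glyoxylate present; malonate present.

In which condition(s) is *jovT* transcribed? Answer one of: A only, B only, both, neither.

both

Condition A:
cAMP is absent, so PurP is active.
Glyoxylate is absent, so KosR is active.
With repressor KosR bound, *gorJ* is not transcribed.
So GorJ is not produced.
Malonate is absent, so LomR is inactive.
Activator PurP is present, so *jovT* is transcribed.
→ *jovT* is ON in A.
Condition B:
cAMP is absent, so PurP is active.
Glyoxylate is present, so KosR is inactive.
With no repressor bound, *gorJ* is transcribed.
So GorJ is produced and active.
Malonate is present, so LomR is active.
Activator PurP is present, so *jovT* is transcribed.
→ *jovT* is ON in B.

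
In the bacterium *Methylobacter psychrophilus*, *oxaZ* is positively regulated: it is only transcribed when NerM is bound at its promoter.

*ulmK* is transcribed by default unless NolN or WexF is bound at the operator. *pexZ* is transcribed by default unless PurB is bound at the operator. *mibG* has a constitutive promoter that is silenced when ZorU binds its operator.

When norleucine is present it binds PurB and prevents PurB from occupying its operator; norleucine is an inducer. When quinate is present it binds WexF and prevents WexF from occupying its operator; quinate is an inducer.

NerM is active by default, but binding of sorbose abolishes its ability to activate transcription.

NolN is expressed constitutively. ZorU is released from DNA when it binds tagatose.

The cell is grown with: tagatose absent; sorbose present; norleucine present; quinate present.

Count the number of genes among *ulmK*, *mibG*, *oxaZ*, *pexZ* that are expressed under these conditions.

NolN is produced constitutively and is active.
Quinate is present, so WexF is inactive.
With repressor NolN bound, *ulmK* is not transcribed.
→ *ulmK* is OFF.
Tagatose is absent, so ZorU is active.
With repressor ZorU bound, *mibG* is not transcribed.
→ *mibG* is OFF.
Sorbose is present, so NerM is inactive.
Required activator NerM is absent, so *oxaZ* is not transcribed.
→ *oxaZ* is OFF.
Norleucine is present, so PurB is inactive.
With no repressor bound, *pexZ* is transcribed.
→ *pexZ* is ON.
1 of the 4 genes is transcribed.

1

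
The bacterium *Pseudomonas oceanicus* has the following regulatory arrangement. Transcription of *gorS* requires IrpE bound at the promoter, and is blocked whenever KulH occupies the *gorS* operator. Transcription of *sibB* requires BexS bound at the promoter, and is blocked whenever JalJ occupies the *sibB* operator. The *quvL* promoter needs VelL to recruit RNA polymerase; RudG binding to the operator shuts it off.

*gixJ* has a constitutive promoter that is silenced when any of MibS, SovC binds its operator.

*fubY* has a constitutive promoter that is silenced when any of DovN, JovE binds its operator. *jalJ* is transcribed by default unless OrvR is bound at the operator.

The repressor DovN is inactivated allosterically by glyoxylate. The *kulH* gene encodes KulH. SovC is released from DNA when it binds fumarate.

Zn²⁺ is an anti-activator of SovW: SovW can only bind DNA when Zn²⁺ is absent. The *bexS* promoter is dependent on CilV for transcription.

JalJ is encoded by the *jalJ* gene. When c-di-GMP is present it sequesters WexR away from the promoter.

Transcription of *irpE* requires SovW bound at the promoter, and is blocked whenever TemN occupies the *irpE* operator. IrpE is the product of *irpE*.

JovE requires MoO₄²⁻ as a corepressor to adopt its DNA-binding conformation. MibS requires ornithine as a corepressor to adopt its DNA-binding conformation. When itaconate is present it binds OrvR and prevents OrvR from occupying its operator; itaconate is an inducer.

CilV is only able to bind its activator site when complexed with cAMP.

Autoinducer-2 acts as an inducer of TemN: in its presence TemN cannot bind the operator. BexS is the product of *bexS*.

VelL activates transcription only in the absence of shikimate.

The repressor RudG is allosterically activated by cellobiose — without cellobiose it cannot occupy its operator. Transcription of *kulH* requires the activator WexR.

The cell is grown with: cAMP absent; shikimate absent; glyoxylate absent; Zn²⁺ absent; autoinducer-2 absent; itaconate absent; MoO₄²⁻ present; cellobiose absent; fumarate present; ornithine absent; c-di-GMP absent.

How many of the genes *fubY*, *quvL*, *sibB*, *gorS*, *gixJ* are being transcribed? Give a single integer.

Glyoxylate is absent, so DovN is active.
MoO₄²⁻ is present, so JovE is active.
With repressor DovN bound, *fubY* is not transcribed.
→ *fubY* is OFF.
Shikimate is absent, so VelL is active.
Cellobiose is absent, so RudG is inactive.
No repressor is bound and VelL is active, so *quvL* is transcribed.
→ *quvL* is ON.
Itaconate is absent, so OrvR is active.
With repressor OrvR bound, *jalJ* is not transcribed.
So JalJ is not produced.
cAMP is absent, so CilV is inactive.
Required activator CilV is absent, so *bexS* is not transcribed.
So BexS is not produced.
Required activator BexS is absent, so *sibB* is not transcribed.
→ *sibB* is OFF.
Autoinducer-2 is absent, so TemN is active.
Zn²⁺ is absent, so SovW is active.
With repressor TemN bound, *irpE* is not transcribed.
So IrpE is not produced.
c-di-GMP is absent, so WexR is active.
No repressor is bound and WexR is active, so *kulH* is transcribed.
So KulH is produced and active.
With repressor KulH bound, *gorS* is not transcribed.
→ *gorS* is OFF.
Ornithine is absent, so MibS is inactive.
Fumarate is present, so SovC is inactive.
With no repressor bound, *gixJ* is transcribed.
→ *gixJ* is ON.
2 of the 5 genes are transcribed.

2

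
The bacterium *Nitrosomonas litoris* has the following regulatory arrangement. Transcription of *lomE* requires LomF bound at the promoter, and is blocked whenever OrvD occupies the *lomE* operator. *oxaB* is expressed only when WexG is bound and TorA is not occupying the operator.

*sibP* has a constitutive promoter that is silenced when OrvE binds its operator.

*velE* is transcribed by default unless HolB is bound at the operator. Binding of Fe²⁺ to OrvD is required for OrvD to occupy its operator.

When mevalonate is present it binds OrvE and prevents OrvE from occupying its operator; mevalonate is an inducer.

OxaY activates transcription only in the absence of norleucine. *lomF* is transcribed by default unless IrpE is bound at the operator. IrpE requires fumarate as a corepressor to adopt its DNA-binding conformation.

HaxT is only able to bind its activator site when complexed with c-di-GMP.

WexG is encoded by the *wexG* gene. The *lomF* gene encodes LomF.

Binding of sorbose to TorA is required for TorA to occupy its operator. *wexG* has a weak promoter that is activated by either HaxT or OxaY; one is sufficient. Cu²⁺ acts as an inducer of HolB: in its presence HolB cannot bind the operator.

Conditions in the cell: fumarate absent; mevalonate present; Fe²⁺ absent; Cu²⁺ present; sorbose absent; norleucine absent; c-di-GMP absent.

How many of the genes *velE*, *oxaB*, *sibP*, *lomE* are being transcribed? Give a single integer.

4

Cu²⁺ is present, so HolB is inactive.
With no repressor bound, *velE* is transcribed.
→ *velE* is ON.
Sorbose is absent, so TorA is inactive.
c-di-GMP is absent, so HaxT is inactive.
Norleucine is absent, so OxaY is active.
Activator OxaY is present, so *wexG* is transcribed.
So WexG is produced and active.
No repressor is bound and WexG is active, so *oxaB* is transcribed.
→ *oxaB* is ON.
Mevalonate is present, so OrvE is inactive.
With no repressor bound, *sibP* is transcribed.
→ *sibP* is ON.
Fe²⁺ is absent, so OrvD is inactive.
Fumarate is absent, so IrpE is inactive.
With no repressor bound, *lomF* is transcribed.
So LomF is produced and active.
No repressor is bound and LomF is active, so *lomE* is transcribed.
→ *lomE* is ON.
4 of the 4 genes are transcribed.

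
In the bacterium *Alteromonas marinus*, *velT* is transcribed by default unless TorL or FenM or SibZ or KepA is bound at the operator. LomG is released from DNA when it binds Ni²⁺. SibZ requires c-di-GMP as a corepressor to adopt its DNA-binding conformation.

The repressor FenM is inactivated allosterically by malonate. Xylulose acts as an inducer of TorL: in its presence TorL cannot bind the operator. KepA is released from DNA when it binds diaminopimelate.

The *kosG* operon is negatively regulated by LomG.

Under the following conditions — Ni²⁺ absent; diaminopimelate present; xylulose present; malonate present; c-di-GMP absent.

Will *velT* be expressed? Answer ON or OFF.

Xylulose is present, so TorL is inactive.
Malonate is present, so FenM is inactive.
c-di-GMP is absent, so SibZ is inactive.
Diaminopimelate is present, so KepA is inactive.
With no repressor bound, *velT* is transcribed.

ON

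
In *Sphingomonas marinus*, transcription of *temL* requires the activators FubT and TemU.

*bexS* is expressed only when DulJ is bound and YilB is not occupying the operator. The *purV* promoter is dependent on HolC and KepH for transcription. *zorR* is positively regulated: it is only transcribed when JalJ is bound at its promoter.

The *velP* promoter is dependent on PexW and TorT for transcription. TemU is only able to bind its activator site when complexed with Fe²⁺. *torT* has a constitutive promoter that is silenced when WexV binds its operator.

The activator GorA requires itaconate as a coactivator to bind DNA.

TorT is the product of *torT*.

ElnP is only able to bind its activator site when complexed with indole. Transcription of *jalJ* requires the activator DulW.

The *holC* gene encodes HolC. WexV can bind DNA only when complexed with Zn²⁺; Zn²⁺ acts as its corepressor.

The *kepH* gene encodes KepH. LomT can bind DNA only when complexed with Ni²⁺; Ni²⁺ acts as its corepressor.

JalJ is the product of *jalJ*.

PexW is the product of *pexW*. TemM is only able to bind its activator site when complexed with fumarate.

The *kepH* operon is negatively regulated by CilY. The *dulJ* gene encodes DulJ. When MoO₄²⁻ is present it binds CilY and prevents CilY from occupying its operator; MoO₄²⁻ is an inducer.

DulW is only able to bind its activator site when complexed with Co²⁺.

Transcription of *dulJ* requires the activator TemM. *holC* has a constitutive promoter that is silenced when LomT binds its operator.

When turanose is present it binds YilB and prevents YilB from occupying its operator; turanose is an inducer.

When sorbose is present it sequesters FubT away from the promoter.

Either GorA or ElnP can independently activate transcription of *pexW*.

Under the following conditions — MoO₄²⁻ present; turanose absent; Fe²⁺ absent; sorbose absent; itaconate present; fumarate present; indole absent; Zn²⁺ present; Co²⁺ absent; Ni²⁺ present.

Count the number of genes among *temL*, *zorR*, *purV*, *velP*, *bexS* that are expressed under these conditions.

Sorbose is absent, so FubT is active.
Fe²⁺ is absent, so TemU is inactive.
Required activator TemU is absent, so *temL* is not transcribed.
→ *temL* is OFF.
Co²⁺ is absent, so DulW is inactive.
Required activator DulW is absent, so *jalJ* is not transcribed.
So JalJ is not produced.
Required activator JalJ is absent, so *zorR* is not transcribed.
→ *zorR* is OFF.
Ni²⁺ is present, so LomT is active.
With repressor LomT bound, *holC* is not transcribed.
So HolC is not produced.
MoO₄²⁻ is present, so CilY is inactive.
With no repressor bound, *kepH* is transcribed.
So KepH is produced and active.
Required activator HolC is absent, so *purV* is not transcribed.
→ *purV* is OFF.
Itaconate is present, so GorA is active.
Indole is absent, so ElnP is inactive.
Activator GorA is present, so *pexW* is transcribed.
So PexW is produced and active.
Zn²⁺ is present, so WexV is active.
With repressor WexV bound, *torT* is not transcribed.
So TorT is not produced.
Required activator TorT is absent, so *velP* is not transcribed.
→ *velP* is OFF.
Turanose is absent, so YilB is active.
Fumarate is present, so TemM is active.
No repressor is bound and TemM is active, so *dulJ* is transcribed.
So DulJ is produced and active.
With repressor YilB bound, *bexS* is not transcribed.
→ *bexS* is OFF.
0 of the 5 genes are transcribed.

0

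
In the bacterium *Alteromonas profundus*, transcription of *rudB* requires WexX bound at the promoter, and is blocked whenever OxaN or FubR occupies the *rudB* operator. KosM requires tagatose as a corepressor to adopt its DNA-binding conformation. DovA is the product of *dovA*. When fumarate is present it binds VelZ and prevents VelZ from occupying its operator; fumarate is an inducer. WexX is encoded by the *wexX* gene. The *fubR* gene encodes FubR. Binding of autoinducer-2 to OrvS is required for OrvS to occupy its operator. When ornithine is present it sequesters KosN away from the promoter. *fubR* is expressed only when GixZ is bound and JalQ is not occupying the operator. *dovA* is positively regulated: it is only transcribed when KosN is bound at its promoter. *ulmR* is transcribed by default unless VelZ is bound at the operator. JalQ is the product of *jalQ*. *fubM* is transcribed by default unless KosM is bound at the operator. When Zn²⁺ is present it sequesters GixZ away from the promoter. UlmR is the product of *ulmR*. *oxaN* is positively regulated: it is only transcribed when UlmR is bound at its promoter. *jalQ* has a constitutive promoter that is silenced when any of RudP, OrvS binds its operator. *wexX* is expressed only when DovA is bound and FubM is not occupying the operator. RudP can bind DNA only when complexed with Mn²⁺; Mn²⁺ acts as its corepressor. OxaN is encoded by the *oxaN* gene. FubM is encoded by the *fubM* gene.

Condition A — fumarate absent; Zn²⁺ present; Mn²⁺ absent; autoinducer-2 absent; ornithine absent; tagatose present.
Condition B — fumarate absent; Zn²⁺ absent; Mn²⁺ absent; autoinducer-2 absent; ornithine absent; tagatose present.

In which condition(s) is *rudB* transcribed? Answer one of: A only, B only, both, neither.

both

Condition A:
Fumarate is absent, so VelZ is active.
With repressor VelZ bound, *ulmR* is not transcribed.
So UlmR is not produced.
Required activator UlmR is absent, so *oxaN* is not transcribed.
So OxaN is not produced.
Zn²⁺ is present, so GixZ is inactive.
Mn²⁺ is absent, so RudP is inactive.
Autoinducer-2 is absent, so OrvS is inactive.
With no repressor bound, *jalQ* is transcribed.
So JalQ is produced and active.
With repressor JalQ bound, *fubR* is not transcribed.
So FubR is not produced.
Ornithine is absent, so KosN is active.
No repressor is bound and KosN is active, so *dovA* is transcribed.
So DovA is produced and active.
Tagatose is present, so KosM is active.
With repressor KosM bound, *fubM* is not transcribed.
So FubM is not produced.
No repressor is bound and DovA is active, so *wexX* is transcribed.
So WexX is produced and active.
No repressor is bound and WexX is active, so *rudB* is transcribed.
→ *rudB* is ON in A.
Condition B:
Fumarate is absent, so VelZ is active.
With repressor VelZ bound, *ulmR* is not transcribed.
So UlmR is not produced.
Required activator UlmR is absent, so *oxaN* is not transcribed.
So OxaN is not produced.
Zn²⁺ is absent, so GixZ is active.
Mn²⁺ is absent, so RudP is inactive.
Autoinducer-2 is absent, so OrvS is inactive.
With no repressor bound, *jalQ* is transcribed.
So JalQ is produced and active.
With repressor JalQ bound, *fubR* is not transcribed.
So FubR is not produced.
Ornithine is absent, so KosN is active.
No repressor is bound and KosN is active, so *dovA* is transcribed.
So DovA is produced and active.
Tagatose is present, so KosM is active.
With repressor KosM bound, *fubM* is not transcribed.
So FubM is not produced.
No repressor is bound and DovA is active, so *wexX* is transcribed.
So WexX is produced and active.
No repressor is bound and WexX is active, so *rudB* is transcribed.
→ *rudB* is ON in B.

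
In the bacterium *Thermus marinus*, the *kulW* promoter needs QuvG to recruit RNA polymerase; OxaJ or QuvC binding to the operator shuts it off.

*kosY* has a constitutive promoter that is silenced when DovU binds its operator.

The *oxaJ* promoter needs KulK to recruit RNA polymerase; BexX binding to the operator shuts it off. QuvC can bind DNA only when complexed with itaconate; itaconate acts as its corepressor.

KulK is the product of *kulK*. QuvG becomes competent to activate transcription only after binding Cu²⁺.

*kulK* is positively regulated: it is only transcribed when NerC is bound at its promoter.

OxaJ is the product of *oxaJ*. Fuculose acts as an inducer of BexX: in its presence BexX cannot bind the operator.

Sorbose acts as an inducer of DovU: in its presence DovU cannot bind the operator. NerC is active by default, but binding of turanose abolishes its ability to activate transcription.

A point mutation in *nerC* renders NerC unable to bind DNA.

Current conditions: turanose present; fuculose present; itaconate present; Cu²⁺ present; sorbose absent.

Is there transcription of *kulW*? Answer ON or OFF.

OFF

NerC is non-functional in this strain, so it has no effect.
Required activator NerC is absent, so *kulK* is not transcribed.
So KulK is not produced.
Fuculose is present, so BexX is inactive.
Required activator KulK is absent, so *oxaJ* is not transcribed.
So OxaJ is not produced.
Cu²⁺ is present, so QuvG is active.
Itaconate is present, so QuvC is active.
With repressor QuvC bound, *kulW* is not transcribed.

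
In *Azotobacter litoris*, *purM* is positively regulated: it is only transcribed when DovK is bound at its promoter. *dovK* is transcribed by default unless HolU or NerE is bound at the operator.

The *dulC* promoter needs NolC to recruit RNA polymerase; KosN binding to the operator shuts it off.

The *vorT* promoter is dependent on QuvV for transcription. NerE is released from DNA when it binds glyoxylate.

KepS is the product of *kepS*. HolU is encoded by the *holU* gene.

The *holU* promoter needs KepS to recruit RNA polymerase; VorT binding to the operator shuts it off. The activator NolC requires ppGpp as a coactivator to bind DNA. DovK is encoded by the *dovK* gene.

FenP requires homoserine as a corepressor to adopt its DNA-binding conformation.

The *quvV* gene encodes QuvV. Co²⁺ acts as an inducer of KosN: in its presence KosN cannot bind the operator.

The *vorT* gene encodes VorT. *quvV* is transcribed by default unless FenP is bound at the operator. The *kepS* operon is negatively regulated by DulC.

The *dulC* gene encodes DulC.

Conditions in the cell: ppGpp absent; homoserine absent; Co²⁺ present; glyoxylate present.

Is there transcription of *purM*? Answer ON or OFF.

ON

Homoserine is absent, so FenP is inactive.
With no repressor bound, *quvV* is transcribed.
So QuvV is produced and active.
No repressor is bound and QuvV is active, so *vorT* is transcribed.
So VorT is produced and active.
Co²⁺ is present, so KosN is inactive.
ppGpp is absent, so NolC is inactive.
Required activator NolC is absent, so *dulC* is not transcribed.
So DulC is not produced.
With no repressor bound, *kepS* is transcribed.
So KepS is produced and active.
With repressor VorT bound, *holU* is not transcribed.
So HolU is not produced.
Glyoxylate is present, so NerE is inactive.
With no repressor bound, *dovK* is transcribed.
So DovK is produced and active.
No repressor is bound and DovK is active, so *purM* is transcribed.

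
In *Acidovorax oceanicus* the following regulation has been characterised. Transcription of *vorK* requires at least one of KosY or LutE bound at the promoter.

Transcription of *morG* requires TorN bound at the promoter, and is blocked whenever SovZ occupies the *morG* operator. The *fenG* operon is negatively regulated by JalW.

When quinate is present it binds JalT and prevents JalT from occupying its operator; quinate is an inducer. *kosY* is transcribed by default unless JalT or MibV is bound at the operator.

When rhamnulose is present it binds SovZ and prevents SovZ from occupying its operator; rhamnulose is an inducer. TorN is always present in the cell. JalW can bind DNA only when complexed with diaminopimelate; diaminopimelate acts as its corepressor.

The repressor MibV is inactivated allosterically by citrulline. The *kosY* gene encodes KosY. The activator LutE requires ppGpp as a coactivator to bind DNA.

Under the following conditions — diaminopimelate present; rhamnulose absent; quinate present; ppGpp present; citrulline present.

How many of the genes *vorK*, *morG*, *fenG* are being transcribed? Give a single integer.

Quinate is present, so JalT is inactive.
Citrulline is present, so MibV is inactive.
With no repressor bound, *kosY* is transcribed.
So KosY is produced and active.
ppGpp is present, so LutE is active.
Activator KosY is present, so *vorK* is transcribed.
→ *vorK* is ON.
TorN is produced constitutively and is active.
Rhamnulose is absent, so SovZ is active.
With repressor SovZ bound, *morG* is not transcribed.
→ *morG* is OFF.
Diaminopimelate is present, so JalW is active.
With repressor JalW bound, *fenG* is not transcribed.
→ *fenG* is OFF.
1 of the 3 genes is transcribed.

1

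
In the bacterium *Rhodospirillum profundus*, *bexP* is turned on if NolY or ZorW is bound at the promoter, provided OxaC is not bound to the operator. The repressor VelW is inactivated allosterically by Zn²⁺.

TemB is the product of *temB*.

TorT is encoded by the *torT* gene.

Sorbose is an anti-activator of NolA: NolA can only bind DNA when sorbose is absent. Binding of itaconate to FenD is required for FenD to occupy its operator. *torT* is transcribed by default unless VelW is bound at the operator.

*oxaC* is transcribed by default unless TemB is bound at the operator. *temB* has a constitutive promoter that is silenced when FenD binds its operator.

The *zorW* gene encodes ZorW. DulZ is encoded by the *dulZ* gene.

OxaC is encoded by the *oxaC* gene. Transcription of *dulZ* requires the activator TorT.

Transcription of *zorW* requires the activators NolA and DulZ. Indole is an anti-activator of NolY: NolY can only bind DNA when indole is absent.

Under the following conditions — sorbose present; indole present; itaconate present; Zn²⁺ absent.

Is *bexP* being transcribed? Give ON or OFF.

OFF

Indole is present, so NolY is inactive.
Itaconate is present, so FenD is active.
With repressor FenD bound, *temB* is not transcribed.
So TemB is not produced.
With no repressor bound, *oxaC* is transcribed.
So OxaC is produced and active.
Sorbose is present, so NolA is inactive.
Zn²⁺ is absent, so VelW is active.
With repressor VelW bound, *torT* is not transcribed.
So TorT is not produced.
Required activator TorT is absent, so *dulZ* is not transcribed.
So DulZ is not produced.
Required activator NolA is absent, so *zorW* is not transcribed.
So ZorW is not produced.
With repressor OxaC bound, *bexP* is not transcribed.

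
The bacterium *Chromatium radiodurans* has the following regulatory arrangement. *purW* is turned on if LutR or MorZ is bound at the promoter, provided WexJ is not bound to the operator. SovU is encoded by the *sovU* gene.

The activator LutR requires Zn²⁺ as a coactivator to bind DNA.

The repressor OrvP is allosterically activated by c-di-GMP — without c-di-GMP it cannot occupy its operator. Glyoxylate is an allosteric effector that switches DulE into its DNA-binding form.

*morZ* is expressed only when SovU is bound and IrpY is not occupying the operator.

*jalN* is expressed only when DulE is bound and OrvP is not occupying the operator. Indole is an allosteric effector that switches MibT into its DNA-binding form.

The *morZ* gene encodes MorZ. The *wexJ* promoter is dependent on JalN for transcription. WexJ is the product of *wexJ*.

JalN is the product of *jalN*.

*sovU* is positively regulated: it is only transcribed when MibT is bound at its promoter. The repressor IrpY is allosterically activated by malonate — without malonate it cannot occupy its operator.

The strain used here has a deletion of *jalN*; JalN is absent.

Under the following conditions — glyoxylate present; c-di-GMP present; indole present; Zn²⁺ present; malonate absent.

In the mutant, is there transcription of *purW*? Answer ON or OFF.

ON

JalN is non-functional in this strain, so it has no effect.
Required activator JalN is absent, so *wexJ* is not transcribed.
So WexJ is not produced.
Zn²⁺ is present, so LutR is active.
Malonate is absent, so IrpY is inactive.
Indole is present, so MibT is active.
No repressor is bound and MibT is active, so *sovU* is transcribed.
So SovU is produced and active.
No repressor is bound and SovU is active, so *morZ* is transcribed.
So MorZ is produced and active.
Activator LutR is present, so *purW* is transcribed.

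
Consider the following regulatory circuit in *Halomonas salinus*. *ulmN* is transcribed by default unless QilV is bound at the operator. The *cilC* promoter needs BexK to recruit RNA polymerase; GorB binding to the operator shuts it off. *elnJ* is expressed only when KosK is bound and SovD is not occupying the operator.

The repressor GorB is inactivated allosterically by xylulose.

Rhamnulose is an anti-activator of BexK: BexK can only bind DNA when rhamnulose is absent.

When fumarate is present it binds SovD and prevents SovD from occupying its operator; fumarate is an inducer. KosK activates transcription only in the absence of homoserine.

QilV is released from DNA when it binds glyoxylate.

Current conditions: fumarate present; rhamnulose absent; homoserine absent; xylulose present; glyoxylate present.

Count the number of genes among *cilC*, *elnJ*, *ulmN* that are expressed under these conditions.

Xylulose is present, so GorB is inactive.
Rhamnulose is absent, so BexK is active.
No repressor is bound and BexK is active, so *cilC* is transcribed.
→ *cilC* is ON.
Fumarate is present, so SovD is inactive.
Homoserine is absent, so KosK is active.
No repressor is bound and KosK is active, so *elnJ* is transcribed.
→ *elnJ* is ON.
Glyoxylate is present, so QilV is inactive.
With no repressor bound, *ulmN* is transcribed.
→ *ulmN* is ON.
3 of the 3 genes are transcribed.

3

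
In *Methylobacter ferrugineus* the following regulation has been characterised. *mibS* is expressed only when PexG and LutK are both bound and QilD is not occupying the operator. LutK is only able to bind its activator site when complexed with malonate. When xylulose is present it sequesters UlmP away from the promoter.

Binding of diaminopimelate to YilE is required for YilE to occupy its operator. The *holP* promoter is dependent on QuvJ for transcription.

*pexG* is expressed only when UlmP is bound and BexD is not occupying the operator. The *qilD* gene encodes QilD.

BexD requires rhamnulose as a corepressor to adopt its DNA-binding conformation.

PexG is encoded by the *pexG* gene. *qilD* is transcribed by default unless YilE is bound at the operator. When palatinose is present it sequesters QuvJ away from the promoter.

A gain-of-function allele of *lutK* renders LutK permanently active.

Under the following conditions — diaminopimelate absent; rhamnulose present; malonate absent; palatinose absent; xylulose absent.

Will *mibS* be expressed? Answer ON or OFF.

OFF

Rhamnulose is present, so BexD is active.
Xylulose is absent, so UlmP is active.
With repressor BexD bound, *pexG* is not transcribed.
So PexG is not produced.
Diaminopimelate is absent, so YilE is inactive.
With no repressor bound, *qilD* is transcribed.
So QilD is produced and active.
LutK is constitutively active in this strain.
With repressor QilD bound, *mibS* is not transcribed.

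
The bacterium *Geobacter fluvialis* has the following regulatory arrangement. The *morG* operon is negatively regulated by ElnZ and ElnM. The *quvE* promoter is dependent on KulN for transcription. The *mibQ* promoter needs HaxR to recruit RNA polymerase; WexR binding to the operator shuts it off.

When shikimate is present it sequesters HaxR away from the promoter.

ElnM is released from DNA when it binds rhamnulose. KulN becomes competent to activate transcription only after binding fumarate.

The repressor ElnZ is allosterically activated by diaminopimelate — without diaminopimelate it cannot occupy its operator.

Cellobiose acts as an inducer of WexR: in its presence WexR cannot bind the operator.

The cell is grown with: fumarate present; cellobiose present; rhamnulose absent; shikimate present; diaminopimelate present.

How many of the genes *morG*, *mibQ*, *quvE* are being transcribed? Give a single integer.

Diaminopimelate is present, so ElnZ is active.
Rhamnulose is absent, so ElnM is active.
With repressor ElnZ bound, *morG* is not transcribed.
→ *morG* is OFF.
Shikimate is present, so HaxR is inactive.
Cellobiose is present, so WexR is inactive.
Required activator HaxR is absent, so *mibQ* is not transcribed.
→ *mibQ* is OFF.
Fumarate is present, so KulN is active.
No repressor is bound and KulN is active, so *quvE* is transcribed.
→ *quvE* is ON.
1 of the 3 genes is transcribed.

1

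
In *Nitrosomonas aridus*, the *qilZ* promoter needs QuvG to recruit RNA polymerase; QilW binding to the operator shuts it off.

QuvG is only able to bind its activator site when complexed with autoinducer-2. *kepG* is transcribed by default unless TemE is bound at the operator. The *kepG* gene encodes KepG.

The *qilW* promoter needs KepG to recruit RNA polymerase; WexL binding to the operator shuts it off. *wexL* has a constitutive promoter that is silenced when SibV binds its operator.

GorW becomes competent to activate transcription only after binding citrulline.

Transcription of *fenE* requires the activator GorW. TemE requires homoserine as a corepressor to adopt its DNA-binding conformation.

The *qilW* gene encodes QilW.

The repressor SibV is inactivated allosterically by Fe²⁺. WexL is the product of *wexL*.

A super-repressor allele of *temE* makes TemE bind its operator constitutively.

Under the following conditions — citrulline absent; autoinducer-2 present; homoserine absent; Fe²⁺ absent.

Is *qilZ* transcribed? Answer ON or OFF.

Fe²⁺ is absent, so SibV is active.
With repressor SibV bound, *wexL* is not transcribed.
So WexL is not produced.
TemE is constitutively active in this strain.
With repressor TemE bound, *kepG* is not transcribed.
So KepG is not produced.
Required activator KepG is absent, so *qilW* is not transcribed.
So QilW is not produced.
Autoinducer-2 is present, so QuvG is active.
No repressor is bound and QuvG is active, so *qilZ* is transcribed.

ON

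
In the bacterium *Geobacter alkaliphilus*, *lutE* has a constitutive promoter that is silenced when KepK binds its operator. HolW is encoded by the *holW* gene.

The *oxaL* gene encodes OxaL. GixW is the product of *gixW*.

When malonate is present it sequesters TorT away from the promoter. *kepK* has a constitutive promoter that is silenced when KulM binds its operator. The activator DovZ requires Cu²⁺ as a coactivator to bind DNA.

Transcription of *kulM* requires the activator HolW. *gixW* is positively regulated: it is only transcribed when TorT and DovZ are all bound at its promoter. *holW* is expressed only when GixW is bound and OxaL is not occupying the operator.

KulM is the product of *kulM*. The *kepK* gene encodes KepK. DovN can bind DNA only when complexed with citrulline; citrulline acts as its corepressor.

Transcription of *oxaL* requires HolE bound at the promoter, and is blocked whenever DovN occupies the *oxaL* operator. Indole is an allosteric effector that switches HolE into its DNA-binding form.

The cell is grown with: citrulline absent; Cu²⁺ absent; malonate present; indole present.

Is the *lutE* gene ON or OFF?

Malonate is present, so TorT is inactive.
Cu²⁺ is absent, so DovZ is inactive.
Required activator TorT is absent, so *gixW* is not transcribed.
So GixW is not produced.
Citrulline is absent, so DovN is inactive.
Indole is present, so HolE is active.
No repressor is bound and HolE is active, so *oxaL* is transcribed.
So OxaL is produced and active.
With repressor OxaL bound, *holW* is not transcribed.
So HolW is not produced.
Required activator HolW is absent, so *kulM* is not transcribed.
So KulM is not produced.
With no repressor bound, *kepK* is transcribed.
So KepK is produced and active.
With repressor KepK bound, *lutE* is not transcribed.

OFF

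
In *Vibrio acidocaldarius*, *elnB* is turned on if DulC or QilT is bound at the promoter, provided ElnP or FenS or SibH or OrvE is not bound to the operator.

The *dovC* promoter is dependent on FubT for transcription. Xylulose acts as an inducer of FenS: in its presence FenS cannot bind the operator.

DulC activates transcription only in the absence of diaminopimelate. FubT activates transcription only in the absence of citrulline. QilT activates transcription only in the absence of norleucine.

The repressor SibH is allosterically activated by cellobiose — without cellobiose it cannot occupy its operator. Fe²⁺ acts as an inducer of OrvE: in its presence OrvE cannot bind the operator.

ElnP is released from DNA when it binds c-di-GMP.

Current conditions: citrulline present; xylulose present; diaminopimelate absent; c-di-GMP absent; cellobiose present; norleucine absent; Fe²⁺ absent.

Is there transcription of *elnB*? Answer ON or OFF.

c-di-GMP is absent, so ElnP is active.
Xylulose is present, so FenS is inactive.
Cellobiose is present, so SibH is active.
Diaminopimelate is absent, so DulC is active.
Fe²⁺ is absent, so OrvE is active.
Norleucine is absent, so QilT is active.
With repressor ElnP bound, *elnB* is not transcribed.

OFF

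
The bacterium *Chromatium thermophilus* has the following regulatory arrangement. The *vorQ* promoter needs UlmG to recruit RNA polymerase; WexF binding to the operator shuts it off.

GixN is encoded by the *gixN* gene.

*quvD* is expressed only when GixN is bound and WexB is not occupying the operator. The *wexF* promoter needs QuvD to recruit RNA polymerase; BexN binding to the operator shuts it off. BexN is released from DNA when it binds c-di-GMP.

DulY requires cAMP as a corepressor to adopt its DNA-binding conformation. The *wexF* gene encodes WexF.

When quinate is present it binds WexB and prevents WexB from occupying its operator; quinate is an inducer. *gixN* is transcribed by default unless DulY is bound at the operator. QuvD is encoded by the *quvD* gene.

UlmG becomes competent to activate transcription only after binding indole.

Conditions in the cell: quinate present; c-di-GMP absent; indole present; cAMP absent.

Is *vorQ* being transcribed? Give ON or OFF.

Quinate is present, so WexB is inactive.
cAMP is absent, so DulY is inactive.
With no repressor bound, *gixN* is transcribed.
So GixN is produced and active.
No repressor is bound and GixN is active, so *quvD* is transcribed.
So QuvD is produced and active.
c-di-GMP is absent, so BexN is active.
With repressor BexN bound, *wexF* is not transcribed.
So WexF is not produced.
Indole is present, so UlmG is active.
No repressor is bound and UlmG is active, so *vorQ* is transcribed.

ON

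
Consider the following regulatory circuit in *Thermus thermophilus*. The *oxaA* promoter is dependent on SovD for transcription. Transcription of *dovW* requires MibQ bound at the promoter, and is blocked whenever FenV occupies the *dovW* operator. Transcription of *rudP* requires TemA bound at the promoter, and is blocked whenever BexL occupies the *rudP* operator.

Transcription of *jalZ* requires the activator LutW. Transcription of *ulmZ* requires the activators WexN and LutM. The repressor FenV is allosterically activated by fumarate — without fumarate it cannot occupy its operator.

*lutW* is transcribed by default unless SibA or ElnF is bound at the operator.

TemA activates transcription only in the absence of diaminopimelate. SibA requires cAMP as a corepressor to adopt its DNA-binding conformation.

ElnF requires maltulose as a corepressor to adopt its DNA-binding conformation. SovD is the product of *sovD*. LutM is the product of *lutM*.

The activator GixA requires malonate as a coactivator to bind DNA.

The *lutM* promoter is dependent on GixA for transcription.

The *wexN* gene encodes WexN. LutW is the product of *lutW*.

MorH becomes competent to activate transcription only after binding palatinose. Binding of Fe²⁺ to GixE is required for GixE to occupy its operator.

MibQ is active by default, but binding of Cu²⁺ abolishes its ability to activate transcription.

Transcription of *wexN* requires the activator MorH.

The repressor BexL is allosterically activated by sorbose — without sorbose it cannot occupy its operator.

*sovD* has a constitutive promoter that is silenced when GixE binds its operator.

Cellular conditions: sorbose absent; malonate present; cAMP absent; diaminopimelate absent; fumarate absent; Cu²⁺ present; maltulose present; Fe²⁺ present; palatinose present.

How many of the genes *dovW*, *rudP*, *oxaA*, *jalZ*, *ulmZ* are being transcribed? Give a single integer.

Cu²⁺ is present, so MibQ is inactive.
Fumarate is absent, so FenV is inactive.
Required activator MibQ is absent, so *dovW* is not transcribed.
→ *dovW* is OFF.
Diaminopimelate is absent, so TemA is active.
Sorbose is absent, so BexL is inactive.
No repressor is bound and TemA is active, so *rudP* is transcribed.
→ *rudP* is ON.
Fe²⁺ is present, so GixE is active.
With repressor GixE bound, *sovD* is not transcribed.
So SovD is not produced.
Required activator SovD is absent, so *oxaA* is not transcribed.
→ *oxaA* is OFF.
cAMP is absent, so SibA is inactive.
Maltulose is present, so ElnF is active.
With repressor ElnF bound, *lutW* is not transcribed.
So LutW is not produced.
Required activator LutW is absent, so *jalZ* is not transcribed.
→ *jalZ* is OFF.
Palatinose is present, so MorH is active.
No repressor is bound and MorH is active, so *wexN* is transcribed.
So WexN is produced and active.
Malonate is present, so GixA is active.
No repressor is bound and GixA is active, so *lutM* is transcribed.
So LutM is produced and active.
No repressor is bound and WexN and LutM are active, so *ulmZ* is transcribed.
→ *ulmZ* is ON.
2 of the 5 genes are transcribed.

2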